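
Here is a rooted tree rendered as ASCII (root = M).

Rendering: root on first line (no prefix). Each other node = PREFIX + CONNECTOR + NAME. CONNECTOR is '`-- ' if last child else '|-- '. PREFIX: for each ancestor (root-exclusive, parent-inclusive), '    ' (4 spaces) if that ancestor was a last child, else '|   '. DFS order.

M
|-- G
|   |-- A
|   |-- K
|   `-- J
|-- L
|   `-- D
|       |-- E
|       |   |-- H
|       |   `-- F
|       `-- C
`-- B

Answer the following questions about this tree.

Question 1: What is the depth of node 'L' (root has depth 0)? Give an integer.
Answer: 1

Derivation:
Path from root to L: M -> L
Depth = number of edges = 1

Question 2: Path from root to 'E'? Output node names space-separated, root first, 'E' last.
Walk down from root: M -> L -> D -> E

Answer: M L D E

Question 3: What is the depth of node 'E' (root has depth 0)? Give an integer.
Answer: 3

Derivation:
Path from root to E: M -> L -> D -> E
Depth = number of edges = 3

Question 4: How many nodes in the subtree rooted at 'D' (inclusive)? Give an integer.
Subtree rooted at D contains: C, D, E, F, H
Count = 5

Answer: 5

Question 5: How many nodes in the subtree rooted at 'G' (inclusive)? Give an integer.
Subtree rooted at G contains: A, G, J, K
Count = 4

Answer: 4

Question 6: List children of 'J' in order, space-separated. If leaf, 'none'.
Answer: none

Derivation:
Node J's children (from adjacency): (leaf)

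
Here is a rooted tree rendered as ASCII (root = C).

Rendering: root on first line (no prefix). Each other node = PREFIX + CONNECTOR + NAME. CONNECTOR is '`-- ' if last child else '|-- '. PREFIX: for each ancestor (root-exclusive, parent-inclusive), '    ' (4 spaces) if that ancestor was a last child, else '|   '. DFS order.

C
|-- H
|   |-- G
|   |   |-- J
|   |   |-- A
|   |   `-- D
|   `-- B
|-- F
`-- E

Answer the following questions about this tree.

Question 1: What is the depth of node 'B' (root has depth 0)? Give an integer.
Answer: 2

Derivation:
Path from root to B: C -> H -> B
Depth = number of edges = 2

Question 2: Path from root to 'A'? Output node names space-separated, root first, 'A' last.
Walk down from root: C -> H -> G -> A

Answer: C H G A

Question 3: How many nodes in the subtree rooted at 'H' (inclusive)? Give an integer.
Answer: 6

Derivation:
Subtree rooted at H contains: A, B, D, G, H, J
Count = 6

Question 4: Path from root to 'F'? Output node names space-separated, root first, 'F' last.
Answer: C F

Derivation:
Walk down from root: C -> F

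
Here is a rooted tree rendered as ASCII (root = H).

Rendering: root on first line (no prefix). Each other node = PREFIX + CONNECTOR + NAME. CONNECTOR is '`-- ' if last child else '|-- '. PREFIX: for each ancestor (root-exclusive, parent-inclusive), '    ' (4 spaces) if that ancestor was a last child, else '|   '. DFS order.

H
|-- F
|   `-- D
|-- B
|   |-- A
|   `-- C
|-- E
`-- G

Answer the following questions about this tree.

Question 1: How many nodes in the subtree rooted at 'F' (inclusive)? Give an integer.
Answer: 2

Derivation:
Subtree rooted at F contains: D, F
Count = 2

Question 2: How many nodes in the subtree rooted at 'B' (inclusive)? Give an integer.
Answer: 3

Derivation:
Subtree rooted at B contains: A, B, C
Count = 3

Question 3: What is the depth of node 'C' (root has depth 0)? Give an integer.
Path from root to C: H -> B -> C
Depth = number of edges = 2

Answer: 2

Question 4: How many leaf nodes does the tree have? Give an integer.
Leaves (nodes with no children): A, C, D, E, G

Answer: 5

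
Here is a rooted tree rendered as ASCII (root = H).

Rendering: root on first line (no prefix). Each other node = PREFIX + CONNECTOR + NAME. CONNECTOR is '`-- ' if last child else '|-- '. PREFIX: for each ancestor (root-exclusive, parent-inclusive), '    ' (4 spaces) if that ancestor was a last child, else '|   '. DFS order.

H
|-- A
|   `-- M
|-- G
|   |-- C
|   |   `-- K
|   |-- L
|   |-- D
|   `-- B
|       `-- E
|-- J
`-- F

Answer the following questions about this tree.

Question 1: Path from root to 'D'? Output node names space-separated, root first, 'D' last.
Answer: H G D

Derivation:
Walk down from root: H -> G -> D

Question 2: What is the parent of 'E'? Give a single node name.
Answer: B

Derivation:
Scan adjacency: E appears as child of B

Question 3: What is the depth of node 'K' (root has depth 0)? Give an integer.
Answer: 3

Derivation:
Path from root to K: H -> G -> C -> K
Depth = number of edges = 3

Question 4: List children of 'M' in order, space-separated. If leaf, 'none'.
Node M's children (from adjacency): (leaf)

Answer: none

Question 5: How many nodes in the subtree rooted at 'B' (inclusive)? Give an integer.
Subtree rooted at B contains: B, E
Count = 2

Answer: 2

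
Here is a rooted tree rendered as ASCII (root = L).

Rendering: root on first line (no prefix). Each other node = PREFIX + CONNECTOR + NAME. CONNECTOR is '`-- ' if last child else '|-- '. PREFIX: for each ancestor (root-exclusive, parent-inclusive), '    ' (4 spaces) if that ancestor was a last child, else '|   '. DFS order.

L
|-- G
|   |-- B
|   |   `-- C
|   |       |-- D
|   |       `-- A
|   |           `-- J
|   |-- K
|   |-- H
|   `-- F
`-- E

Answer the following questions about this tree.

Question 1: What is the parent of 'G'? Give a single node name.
Scan adjacency: G appears as child of L

Answer: L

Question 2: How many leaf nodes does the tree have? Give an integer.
Leaves (nodes with no children): D, E, F, H, J, K

Answer: 6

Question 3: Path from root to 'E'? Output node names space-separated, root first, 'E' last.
Walk down from root: L -> E

Answer: L E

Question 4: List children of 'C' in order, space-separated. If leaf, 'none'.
Answer: D A

Derivation:
Node C's children (from adjacency): D, A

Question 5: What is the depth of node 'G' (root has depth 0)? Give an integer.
Answer: 1

Derivation:
Path from root to G: L -> G
Depth = number of edges = 1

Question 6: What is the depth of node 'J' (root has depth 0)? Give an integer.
Answer: 5

Derivation:
Path from root to J: L -> G -> B -> C -> A -> J
Depth = number of edges = 5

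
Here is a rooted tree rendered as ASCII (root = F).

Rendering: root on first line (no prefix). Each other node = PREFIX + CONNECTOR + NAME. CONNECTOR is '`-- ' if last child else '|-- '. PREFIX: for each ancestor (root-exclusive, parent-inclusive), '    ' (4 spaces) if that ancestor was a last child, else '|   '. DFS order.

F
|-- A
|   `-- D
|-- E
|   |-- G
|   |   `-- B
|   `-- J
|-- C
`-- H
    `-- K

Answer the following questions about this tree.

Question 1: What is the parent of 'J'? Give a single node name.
Scan adjacency: J appears as child of E

Answer: E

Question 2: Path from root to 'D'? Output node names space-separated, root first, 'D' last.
Answer: F A D

Derivation:
Walk down from root: F -> A -> D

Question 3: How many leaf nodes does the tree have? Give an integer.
Leaves (nodes with no children): B, C, D, J, K

Answer: 5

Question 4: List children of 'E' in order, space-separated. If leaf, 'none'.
Answer: G J

Derivation:
Node E's children (from adjacency): G, J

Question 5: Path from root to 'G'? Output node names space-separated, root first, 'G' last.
Answer: F E G

Derivation:
Walk down from root: F -> E -> G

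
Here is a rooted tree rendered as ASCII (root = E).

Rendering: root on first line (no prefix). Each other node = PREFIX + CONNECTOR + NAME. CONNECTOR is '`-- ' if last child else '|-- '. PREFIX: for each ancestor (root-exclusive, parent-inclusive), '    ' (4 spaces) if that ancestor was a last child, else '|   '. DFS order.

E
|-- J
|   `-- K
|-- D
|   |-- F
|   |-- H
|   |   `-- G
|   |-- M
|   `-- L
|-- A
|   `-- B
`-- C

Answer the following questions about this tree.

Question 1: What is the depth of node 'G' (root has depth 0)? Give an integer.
Answer: 3

Derivation:
Path from root to G: E -> D -> H -> G
Depth = number of edges = 3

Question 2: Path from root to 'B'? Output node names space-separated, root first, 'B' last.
Answer: E A B

Derivation:
Walk down from root: E -> A -> B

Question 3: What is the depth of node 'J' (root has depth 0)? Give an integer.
Answer: 1

Derivation:
Path from root to J: E -> J
Depth = number of edges = 1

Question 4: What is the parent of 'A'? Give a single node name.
Scan adjacency: A appears as child of E

Answer: E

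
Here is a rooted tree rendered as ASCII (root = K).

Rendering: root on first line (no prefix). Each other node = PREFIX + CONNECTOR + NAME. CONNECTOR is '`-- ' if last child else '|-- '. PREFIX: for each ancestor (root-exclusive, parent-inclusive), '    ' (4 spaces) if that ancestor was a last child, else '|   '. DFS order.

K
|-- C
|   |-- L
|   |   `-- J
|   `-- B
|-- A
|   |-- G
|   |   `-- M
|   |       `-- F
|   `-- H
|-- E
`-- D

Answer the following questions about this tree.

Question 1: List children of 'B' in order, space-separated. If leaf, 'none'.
Node B's children (from adjacency): (leaf)

Answer: none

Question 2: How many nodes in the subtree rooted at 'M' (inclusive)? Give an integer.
Subtree rooted at M contains: F, M
Count = 2

Answer: 2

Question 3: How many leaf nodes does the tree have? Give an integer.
Leaves (nodes with no children): B, D, E, F, H, J

Answer: 6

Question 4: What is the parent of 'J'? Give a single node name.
Scan adjacency: J appears as child of L

Answer: L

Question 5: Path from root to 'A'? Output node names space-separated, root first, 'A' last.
Walk down from root: K -> A

Answer: K A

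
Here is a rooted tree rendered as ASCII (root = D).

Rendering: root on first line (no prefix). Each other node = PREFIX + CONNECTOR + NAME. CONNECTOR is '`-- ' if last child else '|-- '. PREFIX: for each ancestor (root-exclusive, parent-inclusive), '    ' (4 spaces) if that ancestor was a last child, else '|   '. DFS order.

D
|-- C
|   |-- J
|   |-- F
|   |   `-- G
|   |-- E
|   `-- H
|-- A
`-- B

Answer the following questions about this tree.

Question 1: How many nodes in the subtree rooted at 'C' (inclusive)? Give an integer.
Subtree rooted at C contains: C, E, F, G, H, J
Count = 6

Answer: 6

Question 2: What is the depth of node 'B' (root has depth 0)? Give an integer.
Answer: 1

Derivation:
Path from root to B: D -> B
Depth = number of edges = 1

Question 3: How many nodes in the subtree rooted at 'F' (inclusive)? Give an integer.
Subtree rooted at F contains: F, G
Count = 2

Answer: 2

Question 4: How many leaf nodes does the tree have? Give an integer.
Answer: 6

Derivation:
Leaves (nodes with no children): A, B, E, G, H, J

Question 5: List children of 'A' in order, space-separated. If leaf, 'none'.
Answer: none

Derivation:
Node A's children (from adjacency): (leaf)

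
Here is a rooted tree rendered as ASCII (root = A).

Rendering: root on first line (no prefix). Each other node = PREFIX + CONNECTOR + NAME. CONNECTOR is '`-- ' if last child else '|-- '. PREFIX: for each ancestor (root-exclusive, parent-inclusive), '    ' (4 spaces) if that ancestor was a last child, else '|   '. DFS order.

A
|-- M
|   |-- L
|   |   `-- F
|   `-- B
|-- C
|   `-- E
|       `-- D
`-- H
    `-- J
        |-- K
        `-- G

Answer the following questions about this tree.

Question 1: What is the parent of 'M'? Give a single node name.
Answer: A

Derivation:
Scan adjacency: M appears as child of A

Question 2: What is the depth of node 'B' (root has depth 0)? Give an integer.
Path from root to B: A -> M -> B
Depth = number of edges = 2

Answer: 2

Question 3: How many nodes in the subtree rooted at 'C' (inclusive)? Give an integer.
Subtree rooted at C contains: C, D, E
Count = 3

Answer: 3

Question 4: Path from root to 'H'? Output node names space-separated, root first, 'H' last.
Walk down from root: A -> H

Answer: A H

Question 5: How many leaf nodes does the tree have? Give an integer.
Leaves (nodes with no children): B, D, F, G, K

Answer: 5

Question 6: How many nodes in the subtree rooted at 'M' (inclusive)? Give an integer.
Subtree rooted at M contains: B, F, L, M
Count = 4

Answer: 4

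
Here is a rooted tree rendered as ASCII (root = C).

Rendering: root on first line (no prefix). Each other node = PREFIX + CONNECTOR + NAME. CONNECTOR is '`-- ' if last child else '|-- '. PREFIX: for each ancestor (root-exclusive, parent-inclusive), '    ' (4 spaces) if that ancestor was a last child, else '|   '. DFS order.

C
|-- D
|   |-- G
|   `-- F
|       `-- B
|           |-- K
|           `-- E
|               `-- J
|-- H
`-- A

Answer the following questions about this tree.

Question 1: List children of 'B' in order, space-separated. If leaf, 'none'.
Answer: K E

Derivation:
Node B's children (from adjacency): K, E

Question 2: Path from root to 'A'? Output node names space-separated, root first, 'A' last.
Answer: C A

Derivation:
Walk down from root: C -> A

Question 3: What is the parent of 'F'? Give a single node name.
Answer: D

Derivation:
Scan adjacency: F appears as child of D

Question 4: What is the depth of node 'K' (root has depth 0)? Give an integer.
Answer: 4

Derivation:
Path from root to K: C -> D -> F -> B -> K
Depth = number of edges = 4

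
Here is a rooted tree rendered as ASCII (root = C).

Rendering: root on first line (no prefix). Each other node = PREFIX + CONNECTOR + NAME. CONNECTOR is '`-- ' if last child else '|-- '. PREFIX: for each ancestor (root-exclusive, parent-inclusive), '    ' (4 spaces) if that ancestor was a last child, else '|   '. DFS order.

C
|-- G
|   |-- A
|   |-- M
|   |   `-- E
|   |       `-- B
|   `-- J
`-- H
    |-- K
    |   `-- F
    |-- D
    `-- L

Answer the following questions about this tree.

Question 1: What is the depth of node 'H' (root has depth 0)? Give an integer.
Answer: 1

Derivation:
Path from root to H: C -> H
Depth = number of edges = 1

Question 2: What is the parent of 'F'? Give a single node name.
Answer: K

Derivation:
Scan adjacency: F appears as child of K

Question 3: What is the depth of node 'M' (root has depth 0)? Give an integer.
Answer: 2

Derivation:
Path from root to M: C -> G -> M
Depth = number of edges = 2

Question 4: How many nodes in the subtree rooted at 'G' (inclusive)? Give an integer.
Answer: 6

Derivation:
Subtree rooted at G contains: A, B, E, G, J, M
Count = 6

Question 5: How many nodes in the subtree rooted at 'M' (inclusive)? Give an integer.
Answer: 3

Derivation:
Subtree rooted at M contains: B, E, M
Count = 3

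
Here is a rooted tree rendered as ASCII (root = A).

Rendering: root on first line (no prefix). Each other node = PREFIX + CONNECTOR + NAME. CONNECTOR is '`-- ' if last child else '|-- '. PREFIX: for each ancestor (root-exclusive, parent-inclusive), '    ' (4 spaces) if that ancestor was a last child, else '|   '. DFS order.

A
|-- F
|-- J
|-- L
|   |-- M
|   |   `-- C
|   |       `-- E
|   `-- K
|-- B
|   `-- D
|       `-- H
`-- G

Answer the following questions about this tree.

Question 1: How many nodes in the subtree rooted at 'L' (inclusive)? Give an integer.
Subtree rooted at L contains: C, E, K, L, M
Count = 5

Answer: 5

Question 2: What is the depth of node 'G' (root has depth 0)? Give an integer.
Answer: 1

Derivation:
Path from root to G: A -> G
Depth = number of edges = 1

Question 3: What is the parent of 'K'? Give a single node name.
Answer: L

Derivation:
Scan adjacency: K appears as child of L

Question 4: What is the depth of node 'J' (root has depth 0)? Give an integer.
Path from root to J: A -> J
Depth = number of edges = 1

Answer: 1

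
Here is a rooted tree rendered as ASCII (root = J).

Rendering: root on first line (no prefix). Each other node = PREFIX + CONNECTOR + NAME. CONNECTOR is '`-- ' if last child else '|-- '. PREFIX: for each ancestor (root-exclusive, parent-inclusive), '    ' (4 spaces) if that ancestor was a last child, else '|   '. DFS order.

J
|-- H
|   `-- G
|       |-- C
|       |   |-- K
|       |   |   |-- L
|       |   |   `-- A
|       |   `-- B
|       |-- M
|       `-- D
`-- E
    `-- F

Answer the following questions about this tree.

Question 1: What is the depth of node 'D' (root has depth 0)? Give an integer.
Answer: 3

Derivation:
Path from root to D: J -> H -> G -> D
Depth = number of edges = 3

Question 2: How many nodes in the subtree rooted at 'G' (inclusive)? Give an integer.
Answer: 8

Derivation:
Subtree rooted at G contains: A, B, C, D, G, K, L, M
Count = 8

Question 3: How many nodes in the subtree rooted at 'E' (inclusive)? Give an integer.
Answer: 2

Derivation:
Subtree rooted at E contains: E, F
Count = 2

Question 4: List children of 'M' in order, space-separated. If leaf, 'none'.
Node M's children (from adjacency): (leaf)

Answer: none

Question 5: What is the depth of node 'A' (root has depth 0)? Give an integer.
Path from root to A: J -> H -> G -> C -> K -> A
Depth = number of edges = 5

Answer: 5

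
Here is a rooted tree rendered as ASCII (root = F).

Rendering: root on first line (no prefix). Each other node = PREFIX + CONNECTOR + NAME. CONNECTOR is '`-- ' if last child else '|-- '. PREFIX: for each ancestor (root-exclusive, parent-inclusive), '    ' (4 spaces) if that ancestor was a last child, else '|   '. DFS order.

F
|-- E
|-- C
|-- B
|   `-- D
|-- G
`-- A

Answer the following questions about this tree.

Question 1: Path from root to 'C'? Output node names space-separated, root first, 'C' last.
Answer: F C

Derivation:
Walk down from root: F -> C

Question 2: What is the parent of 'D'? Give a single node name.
Answer: B

Derivation:
Scan adjacency: D appears as child of B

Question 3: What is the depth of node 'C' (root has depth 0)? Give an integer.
Answer: 1

Derivation:
Path from root to C: F -> C
Depth = number of edges = 1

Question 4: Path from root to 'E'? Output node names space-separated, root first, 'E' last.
Walk down from root: F -> E

Answer: F E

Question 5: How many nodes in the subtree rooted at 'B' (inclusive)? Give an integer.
Answer: 2

Derivation:
Subtree rooted at B contains: B, D
Count = 2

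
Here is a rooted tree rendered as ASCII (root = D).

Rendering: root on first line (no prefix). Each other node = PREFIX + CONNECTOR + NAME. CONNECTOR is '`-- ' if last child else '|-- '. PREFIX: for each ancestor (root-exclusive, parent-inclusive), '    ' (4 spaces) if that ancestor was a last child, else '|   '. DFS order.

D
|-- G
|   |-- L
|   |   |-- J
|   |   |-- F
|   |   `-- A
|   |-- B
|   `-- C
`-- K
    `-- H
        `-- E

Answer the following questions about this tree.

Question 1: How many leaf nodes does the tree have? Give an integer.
Leaves (nodes with no children): A, B, C, E, F, J

Answer: 6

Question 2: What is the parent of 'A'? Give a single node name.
Answer: L

Derivation:
Scan adjacency: A appears as child of L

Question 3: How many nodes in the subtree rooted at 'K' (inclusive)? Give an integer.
Answer: 3

Derivation:
Subtree rooted at K contains: E, H, K
Count = 3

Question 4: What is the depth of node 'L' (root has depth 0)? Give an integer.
Answer: 2

Derivation:
Path from root to L: D -> G -> L
Depth = number of edges = 2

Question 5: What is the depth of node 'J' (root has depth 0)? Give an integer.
Path from root to J: D -> G -> L -> J
Depth = number of edges = 3

Answer: 3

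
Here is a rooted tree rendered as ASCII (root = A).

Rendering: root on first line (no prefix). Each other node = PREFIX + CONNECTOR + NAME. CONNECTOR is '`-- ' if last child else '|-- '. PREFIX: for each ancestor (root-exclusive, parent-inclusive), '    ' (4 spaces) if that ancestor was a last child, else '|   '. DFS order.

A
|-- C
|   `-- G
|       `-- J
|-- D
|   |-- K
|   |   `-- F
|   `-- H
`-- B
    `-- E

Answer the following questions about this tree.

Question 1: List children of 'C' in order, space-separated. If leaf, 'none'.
Node C's children (from adjacency): G

Answer: G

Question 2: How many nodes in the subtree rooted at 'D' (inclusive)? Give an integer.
Subtree rooted at D contains: D, F, H, K
Count = 4

Answer: 4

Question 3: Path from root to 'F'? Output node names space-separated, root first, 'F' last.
Answer: A D K F

Derivation:
Walk down from root: A -> D -> K -> F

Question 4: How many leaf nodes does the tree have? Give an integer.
Leaves (nodes with no children): E, F, H, J

Answer: 4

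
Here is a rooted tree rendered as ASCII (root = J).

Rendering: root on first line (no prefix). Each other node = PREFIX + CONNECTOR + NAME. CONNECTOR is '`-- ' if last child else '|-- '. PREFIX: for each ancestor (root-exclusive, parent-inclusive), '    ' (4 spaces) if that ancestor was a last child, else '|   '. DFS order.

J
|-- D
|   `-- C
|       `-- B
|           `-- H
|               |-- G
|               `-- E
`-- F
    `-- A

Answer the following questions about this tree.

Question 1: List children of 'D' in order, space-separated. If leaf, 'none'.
Node D's children (from adjacency): C

Answer: C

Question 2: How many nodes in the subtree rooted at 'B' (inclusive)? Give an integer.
Subtree rooted at B contains: B, E, G, H
Count = 4

Answer: 4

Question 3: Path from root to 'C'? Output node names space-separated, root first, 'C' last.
Walk down from root: J -> D -> C

Answer: J D C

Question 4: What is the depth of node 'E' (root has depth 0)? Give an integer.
Answer: 5

Derivation:
Path from root to E: J -> D -> C -> B -> H -> E
Depth = number of edges = 5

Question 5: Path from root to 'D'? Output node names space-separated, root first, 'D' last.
Answer: J D

Derivation:
Walk down from root: J -> D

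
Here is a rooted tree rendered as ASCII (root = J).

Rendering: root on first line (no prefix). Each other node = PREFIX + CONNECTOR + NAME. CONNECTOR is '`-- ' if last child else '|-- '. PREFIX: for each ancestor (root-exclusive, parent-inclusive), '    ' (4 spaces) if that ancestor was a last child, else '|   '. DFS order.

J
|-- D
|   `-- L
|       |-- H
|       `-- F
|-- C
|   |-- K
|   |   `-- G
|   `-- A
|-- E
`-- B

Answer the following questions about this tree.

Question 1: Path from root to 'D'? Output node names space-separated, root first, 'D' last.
Walk down from root: J -> D

Answer: J D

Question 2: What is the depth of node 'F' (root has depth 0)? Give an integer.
Answer: 3

Derivation:
Path from root to F: J -> D -> L -> F
Depth = number of edges = 3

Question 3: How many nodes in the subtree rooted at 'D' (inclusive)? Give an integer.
Subtree rooted at D contains: D, F, H, L
Count = 4

Answer: 4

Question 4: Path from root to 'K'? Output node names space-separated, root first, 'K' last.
Answer: J C K

Derivation:
Walk down from root: J -> C -> K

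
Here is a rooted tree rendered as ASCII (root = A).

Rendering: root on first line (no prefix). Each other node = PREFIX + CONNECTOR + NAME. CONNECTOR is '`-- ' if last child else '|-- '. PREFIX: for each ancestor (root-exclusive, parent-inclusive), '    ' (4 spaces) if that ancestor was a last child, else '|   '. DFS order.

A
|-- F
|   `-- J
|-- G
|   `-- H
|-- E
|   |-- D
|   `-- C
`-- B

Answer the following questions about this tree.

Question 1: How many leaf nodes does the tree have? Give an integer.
Answer: 5

Derivation:
Leaves (nodes with no children): B, C, D, H, J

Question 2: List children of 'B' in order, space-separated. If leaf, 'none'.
Answer: none

Derivation:
Node B's children (from adjacency): (leaf)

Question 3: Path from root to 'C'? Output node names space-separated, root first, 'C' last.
Answer: A E C

Derivation:
Walk down from root: A -> E -> C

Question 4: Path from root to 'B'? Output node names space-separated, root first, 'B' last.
Answer: A B

Derivation:
Walk down from root: A -> B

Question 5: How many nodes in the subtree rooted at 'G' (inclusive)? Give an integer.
Subtree rooted at G contains: G, H
Count = 2

Answer: 2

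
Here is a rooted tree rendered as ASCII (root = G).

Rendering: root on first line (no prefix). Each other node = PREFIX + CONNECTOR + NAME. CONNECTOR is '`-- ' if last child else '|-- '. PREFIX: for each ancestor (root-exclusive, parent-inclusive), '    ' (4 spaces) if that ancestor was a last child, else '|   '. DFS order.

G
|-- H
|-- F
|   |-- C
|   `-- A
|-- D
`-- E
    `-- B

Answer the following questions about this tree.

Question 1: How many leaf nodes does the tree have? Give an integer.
Answer: 5

Derivation:
Leaves (nodes with no children): A, B, C, D, H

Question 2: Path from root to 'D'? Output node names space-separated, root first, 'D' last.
Answer: G D

Derivation:
Walk down from root: G -> D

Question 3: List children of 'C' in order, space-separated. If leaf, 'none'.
Node C's children (from adjacency): (leaf)

Answer: none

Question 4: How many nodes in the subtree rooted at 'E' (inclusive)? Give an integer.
Subtree rooted at E contains: B, E
Count = 2

Answer: 2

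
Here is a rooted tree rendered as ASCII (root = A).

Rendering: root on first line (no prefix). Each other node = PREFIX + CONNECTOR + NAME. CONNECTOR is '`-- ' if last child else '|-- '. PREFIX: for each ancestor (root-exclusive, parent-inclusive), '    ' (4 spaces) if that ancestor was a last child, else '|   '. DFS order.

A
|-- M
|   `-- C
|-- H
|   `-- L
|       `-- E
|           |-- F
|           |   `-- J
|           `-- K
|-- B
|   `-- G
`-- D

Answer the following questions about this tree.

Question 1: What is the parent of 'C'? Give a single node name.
Scan adjacency: C appears as child of M

Answer: M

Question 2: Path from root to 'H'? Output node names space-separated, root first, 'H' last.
Walk down from root: A -> H

Answer: A H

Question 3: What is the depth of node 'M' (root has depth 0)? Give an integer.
Path from root to M: A -> M
Depth = number of edges = 1

Answer: 1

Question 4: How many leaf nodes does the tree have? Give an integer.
Leaves (nodes with no children): C, D, G, J, K

Answer: 5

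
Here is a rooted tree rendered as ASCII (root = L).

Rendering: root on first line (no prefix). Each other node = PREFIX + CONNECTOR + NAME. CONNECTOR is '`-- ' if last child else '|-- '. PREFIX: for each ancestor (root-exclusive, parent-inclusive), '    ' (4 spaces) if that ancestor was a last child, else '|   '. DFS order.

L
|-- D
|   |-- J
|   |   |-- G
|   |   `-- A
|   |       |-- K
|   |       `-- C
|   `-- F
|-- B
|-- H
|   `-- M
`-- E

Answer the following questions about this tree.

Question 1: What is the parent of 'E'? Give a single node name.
Answer: L

Derivation:
Scan adjacency: E appears as child of L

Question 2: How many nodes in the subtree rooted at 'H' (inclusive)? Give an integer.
Answer: 2

Derivation:
Subtree rooted at H contains: H, M
Count = 2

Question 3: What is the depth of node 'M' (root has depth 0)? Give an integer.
Path from root to M: L -> H -> M
Depth = number of edges = 2

Answer: 2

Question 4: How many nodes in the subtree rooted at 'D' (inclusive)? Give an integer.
Subtree rooted at D contains: A, C, D, F, G, J, K
Count = 7

Answer: 7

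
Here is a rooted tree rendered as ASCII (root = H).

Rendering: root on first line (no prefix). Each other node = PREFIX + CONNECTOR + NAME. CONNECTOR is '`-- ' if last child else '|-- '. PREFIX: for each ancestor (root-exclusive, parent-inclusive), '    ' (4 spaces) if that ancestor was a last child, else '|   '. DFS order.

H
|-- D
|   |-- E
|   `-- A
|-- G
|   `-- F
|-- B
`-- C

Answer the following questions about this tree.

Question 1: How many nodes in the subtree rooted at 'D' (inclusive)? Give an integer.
Subtree rooted at D contains: A, D, E
Count = 3

Answer: 3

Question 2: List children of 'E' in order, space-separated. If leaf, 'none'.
Node E's children (from adjacency): (leaf)

Answer: none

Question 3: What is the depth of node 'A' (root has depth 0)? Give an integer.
Path from root to A: H -> D -> A
Depth = number of edges = 2

Answer: 2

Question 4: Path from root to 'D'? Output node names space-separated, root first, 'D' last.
Answer: H D

Derivation:
Walk down from root: H -> D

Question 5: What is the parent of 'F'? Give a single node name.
Scan adjacency: F appears as child of G

Answer: G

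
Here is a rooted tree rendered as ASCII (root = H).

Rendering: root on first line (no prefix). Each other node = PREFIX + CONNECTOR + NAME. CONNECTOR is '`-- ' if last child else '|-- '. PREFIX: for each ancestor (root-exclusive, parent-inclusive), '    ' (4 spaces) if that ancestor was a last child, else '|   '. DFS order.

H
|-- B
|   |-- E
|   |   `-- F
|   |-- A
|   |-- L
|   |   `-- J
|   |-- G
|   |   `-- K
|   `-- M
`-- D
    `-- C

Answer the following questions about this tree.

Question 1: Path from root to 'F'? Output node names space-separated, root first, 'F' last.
Walk down from root: H -> B -> E -> F

Answer: H B E F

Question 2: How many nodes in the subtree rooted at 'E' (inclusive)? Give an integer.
Subtree rooted at E contains: E, F
Count = 2

Answer: 2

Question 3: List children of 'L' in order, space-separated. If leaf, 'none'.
Answer: J

Derivation:
Node L's children (from adjacency): J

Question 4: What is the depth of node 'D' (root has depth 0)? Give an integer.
Path from root to D: H -> D
Depth = number of edges = 1

Answer: 1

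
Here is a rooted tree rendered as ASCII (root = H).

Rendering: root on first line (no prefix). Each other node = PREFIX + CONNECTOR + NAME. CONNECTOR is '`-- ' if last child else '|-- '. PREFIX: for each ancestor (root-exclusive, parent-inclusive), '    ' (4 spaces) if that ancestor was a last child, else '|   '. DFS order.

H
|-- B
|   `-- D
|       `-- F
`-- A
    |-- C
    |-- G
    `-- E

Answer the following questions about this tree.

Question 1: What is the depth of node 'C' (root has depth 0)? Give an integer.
Path from root to C: H -> A -> C
Depth = number of edges = 2

Answer: 2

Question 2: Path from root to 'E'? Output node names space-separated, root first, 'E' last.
Walk down from root: H -> A -> E

Answer: H A E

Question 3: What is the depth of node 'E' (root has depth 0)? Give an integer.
Answer: 2

Derivation:
Path from root to E: H -> A -> E
Depth = number of edges = 2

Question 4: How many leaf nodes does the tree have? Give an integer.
Answer: 4

Derivation:
Leaves (nodes with no children): C, E, F, G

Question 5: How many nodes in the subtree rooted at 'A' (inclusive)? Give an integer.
Answer: 4

Derivation:
Subtree rooted at A contains: A, C, E, G
Count = 4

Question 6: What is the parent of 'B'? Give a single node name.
Answer: H

Derivation:
Scan adjacency: B appears as child of H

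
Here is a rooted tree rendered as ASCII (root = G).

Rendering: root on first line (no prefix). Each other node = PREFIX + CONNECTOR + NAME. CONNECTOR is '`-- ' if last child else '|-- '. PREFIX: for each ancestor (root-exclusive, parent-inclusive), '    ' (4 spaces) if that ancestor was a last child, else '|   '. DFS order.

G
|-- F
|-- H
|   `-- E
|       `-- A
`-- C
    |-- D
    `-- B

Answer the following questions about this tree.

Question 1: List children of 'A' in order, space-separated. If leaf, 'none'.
Node A's children (from adjacency): (leaf)

Answer: none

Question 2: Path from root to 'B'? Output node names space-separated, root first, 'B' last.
Answer: G C B

Derivation:
Walk down from root: G -> C -> B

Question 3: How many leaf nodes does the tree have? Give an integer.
Leaves (nodes with no children): A, B, D, F

Answer: 4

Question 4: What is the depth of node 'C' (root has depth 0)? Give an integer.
Answer: 1

Derivation:
Path from root to C: G -> C
Depth = number of edges = 1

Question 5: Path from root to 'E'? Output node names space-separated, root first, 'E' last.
Answer: G H E

Derivation:
Walk down from root: G -> H -> E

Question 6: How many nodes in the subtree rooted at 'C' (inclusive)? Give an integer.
Subtree rooted at C contains: B, C, D
Count = 3

Answer: 3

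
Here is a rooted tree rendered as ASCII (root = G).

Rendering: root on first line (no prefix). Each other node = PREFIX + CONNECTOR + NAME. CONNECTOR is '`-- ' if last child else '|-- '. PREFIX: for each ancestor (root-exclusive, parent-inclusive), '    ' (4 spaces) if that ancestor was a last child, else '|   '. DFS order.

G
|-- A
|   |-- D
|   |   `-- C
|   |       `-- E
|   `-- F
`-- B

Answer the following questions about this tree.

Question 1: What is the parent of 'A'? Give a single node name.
Scan adjacency: A appears as child of G

Answer: G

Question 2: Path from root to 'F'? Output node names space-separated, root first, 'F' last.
Answer: G A F

Derivation:
Walk down from root: G -> A -> F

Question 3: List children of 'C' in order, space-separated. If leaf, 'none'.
Answer: E

Derivation:
Node C's children (from adjacency): E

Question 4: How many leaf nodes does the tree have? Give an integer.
Leaves (nodes with no children): B, E, F

Answer: 3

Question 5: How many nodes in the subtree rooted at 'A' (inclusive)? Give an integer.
Answer: 5

Derivation:
Subtree rooted at A contains: A, C, D, E, F
Count = 5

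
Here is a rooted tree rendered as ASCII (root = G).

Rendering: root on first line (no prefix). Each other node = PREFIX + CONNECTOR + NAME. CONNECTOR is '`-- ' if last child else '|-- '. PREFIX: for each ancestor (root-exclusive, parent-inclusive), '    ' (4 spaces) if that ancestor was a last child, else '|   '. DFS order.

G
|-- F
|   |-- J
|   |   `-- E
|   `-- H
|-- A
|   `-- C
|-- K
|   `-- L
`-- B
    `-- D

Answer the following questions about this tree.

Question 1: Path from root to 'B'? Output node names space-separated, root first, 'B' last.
Walk down from root: G -> B

Answer: G B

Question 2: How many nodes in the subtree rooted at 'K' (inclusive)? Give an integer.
Answer: 2

Derivation:
Subtree rooted at K contains: K, L
Count = 2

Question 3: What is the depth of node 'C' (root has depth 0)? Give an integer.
Path from root to C: G -> A -> C
Depth = number of edges = 2

Answer: 2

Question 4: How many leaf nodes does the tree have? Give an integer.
Answer: 5

Derivation:
Leaves (nodes with no children): C, D, E, H, L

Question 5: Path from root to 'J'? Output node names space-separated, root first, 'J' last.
Walk down from root: G -> F -> J

Answer: G F J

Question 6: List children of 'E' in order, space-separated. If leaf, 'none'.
Node E's children (from adjacency): (leaf)

Answer: none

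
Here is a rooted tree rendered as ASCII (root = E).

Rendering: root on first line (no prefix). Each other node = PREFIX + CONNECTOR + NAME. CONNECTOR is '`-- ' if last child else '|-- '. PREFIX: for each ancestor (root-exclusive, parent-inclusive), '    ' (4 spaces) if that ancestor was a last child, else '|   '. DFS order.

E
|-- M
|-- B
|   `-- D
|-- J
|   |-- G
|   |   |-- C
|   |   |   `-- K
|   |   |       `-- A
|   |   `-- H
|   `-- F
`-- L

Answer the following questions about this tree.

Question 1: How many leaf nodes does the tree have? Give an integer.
Leaves (nodes with no children): A, D, F, H, L, M

Answer: 6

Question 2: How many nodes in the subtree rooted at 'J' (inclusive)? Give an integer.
Answer: 7

Derivation:
Subtree rooted at J contains: A, C, F, G, H, J, K
Count = 7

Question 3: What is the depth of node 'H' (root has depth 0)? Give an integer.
Path from root to H: E -> J -> G -> H
Depth = number of edges = 3

Answer: 3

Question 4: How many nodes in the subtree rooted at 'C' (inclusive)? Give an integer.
Subtree rooted at C contains: A, C, K
Count = 3

Answer: 3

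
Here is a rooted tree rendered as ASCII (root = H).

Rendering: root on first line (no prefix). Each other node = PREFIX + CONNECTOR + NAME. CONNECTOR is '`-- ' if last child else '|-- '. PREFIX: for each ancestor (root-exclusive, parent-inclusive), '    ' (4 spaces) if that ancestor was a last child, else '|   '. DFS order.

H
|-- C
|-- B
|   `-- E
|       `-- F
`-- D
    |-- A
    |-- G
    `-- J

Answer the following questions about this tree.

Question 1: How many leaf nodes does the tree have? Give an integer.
Answer: 5

Derivation:
Leaves (nodes with no children): A, C, F, G, J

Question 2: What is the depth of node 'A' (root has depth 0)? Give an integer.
Path from root to A: H -> D -> A
Depth = number of edges = 2

Answer: 2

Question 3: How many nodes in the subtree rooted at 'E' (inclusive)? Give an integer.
Subtree rooted at E contains: E, F
Count = 2

Answer: 2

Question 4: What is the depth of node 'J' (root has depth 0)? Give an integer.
Answer: 2

Derivation:
Path from root to J: H -> D -> J
Depth = number of edges = 2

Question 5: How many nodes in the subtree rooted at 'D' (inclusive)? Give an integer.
Answer: 4

Derivation:
Subtree rooted at D contains: A, D, G, J
Count = 4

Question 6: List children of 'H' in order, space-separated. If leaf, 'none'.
Node H's children (from adjacency): C, B, D

Answer: C B D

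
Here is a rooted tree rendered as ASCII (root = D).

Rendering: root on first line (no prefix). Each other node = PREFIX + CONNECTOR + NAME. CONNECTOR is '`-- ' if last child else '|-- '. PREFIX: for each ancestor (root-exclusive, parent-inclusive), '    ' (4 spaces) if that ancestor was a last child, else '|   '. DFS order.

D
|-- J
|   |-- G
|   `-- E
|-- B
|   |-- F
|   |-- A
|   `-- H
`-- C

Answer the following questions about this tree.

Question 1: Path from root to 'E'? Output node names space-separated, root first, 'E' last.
Walk down from root: D -> J -> E

Answer: D J E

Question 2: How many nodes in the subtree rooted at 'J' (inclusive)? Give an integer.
Subtree rooted at J contains: E, G, J
Count = 3

Answer: 3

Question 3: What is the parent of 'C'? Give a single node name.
Scan adjacency: C appears as child of D

Answer: D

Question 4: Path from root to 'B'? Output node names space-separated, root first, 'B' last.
Answer: D B

Derivation:
Walk down from root: D -> B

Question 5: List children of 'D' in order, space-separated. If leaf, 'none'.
Answer: J B C

Derivation:
Node D's children (from adjacency): J, B, C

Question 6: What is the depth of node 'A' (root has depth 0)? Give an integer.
Answer: 2

Derivation:
Path from root to A: D -> B -> A
Depth = number of edges = 2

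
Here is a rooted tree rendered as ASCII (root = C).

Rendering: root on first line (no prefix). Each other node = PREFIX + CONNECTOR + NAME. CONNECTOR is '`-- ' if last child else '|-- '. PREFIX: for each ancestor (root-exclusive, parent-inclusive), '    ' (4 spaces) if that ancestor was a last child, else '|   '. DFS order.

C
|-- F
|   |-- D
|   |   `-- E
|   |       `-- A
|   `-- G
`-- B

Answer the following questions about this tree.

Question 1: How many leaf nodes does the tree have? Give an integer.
Answer: 3

Derivation:
Leaves (nodes with no children): A, B, G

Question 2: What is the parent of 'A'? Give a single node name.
Scan adjacency: A appears as child of E

Answer: E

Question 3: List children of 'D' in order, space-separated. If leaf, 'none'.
Node D's children (from adjacency): E

Answer: E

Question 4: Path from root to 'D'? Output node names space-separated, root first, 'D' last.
Walk down from root: C -> F -> D

Answer: C F D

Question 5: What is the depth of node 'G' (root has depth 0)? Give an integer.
Answer: 2

Derivation:
Path from root to G: C -> F -> G
Depth = number of edges = 2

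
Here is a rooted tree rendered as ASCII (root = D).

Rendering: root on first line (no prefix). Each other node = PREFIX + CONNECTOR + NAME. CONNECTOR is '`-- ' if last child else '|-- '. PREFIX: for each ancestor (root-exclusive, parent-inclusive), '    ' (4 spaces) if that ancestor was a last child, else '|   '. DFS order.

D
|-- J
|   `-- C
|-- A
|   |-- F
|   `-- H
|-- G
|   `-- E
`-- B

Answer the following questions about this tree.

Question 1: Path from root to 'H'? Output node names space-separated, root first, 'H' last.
Answer: D A H

Derivation:
Walk down from root: D -> A -> H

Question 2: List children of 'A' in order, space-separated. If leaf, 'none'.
Node A's children (from adjacency): F, H

Answer: F H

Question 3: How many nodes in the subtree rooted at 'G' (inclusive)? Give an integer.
Answer: 2

Derivation:
Subtree rooted at G contains: E, G
Count = 2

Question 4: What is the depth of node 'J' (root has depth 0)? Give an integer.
Answer: 1

Derivation:
Path from root to J: D -> J
Depth = number of edges = 1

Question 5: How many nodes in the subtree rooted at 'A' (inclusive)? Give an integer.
Answer: 3

Derivation:
Subtree rooted at A contains: A, F, H
Count = 3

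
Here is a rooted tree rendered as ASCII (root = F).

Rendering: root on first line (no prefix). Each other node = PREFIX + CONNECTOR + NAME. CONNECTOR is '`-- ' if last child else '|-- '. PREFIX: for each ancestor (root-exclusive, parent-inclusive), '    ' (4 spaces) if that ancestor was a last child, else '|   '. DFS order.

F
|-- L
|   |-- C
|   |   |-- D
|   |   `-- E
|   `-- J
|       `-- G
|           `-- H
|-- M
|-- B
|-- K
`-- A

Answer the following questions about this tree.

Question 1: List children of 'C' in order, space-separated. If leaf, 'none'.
Answer: D E

Derivation:
Node C's children (from adjacency): D, E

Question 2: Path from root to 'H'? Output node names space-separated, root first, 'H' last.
Walk down from root: F -> L -> J -> G -> H

Answer: F L J G H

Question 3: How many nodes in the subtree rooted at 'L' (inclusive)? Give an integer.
Answer: 7

Derivation:
Subtree rooted at L contains: C, D, E, G, H, J, L
Count = 7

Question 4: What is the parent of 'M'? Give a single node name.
Scan adjacency: M appears as child of F

Answer: F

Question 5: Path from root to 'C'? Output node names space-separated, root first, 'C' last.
Walk down from root: F -> L -> C

Answer: F L C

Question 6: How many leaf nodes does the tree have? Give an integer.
Leaves (nodes with no children): A, B, D, E, H, K, M

Answer: 7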